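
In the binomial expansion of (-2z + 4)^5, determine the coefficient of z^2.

2560

The general term is C(5,j)·(-2z)^j·(4)^(5-j); the z^2 term has j = 2.
C(5,2) = 10.
Coefficient = C(5,2) · (-2)^2 · 4^3 = 10 · 4 · 64 = 2560.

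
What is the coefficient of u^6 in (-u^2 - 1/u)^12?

General term: C(12,j)·(-u^2)^j·(-1/u)^(12-j), with u-exponent 2j − 1(12−j) = 3j − 12.
Set 3j − 12 = 6: j = 6.
C(12,6) = 924; (-1)^6 = 1; (-1)^6 = 1.
Coefficient = 924 · 1 · 1 = 924.

924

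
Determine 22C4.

7315

C(22,4) = (22·21·20·19) / 4! = 175560 / 24 = 7315.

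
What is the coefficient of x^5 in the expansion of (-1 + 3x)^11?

112266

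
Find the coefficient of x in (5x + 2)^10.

25600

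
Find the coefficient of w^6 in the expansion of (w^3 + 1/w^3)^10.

General term: C(10,j)·(w^3)^j·(1/w^3)^(10-j), with w-exponent 3j − 3(10−j) = 6j − 30.
Set 6j − 30 = 6: j = 6.
C(10,6) = 210; 1^6 = 1; 1^4 = 1.
Coefficient = 210 · 1 · 1 = 210.

210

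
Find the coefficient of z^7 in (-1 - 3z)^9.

-78732

The general term is C(9,j)·(-1)^j·(-3z)^(9-j); the z^7 term has j = 2.
C(9,2) = 36.
Coefficient = C(9,2) · (-3)^7 = 36 · (-2187) = -78732.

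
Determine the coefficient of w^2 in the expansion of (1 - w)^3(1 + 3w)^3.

Coefficient of w^2 = Σ_{j} C(3,j)·(-1)^j·C(3,2-j)·3^(2-j) for j from 0 to 2.
= 27 + (-27) + 3 = 3.

3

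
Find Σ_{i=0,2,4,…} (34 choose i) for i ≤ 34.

8589934592

Half of (1+1)^34 + (1−1)^34 gives the even-index sum: 2^33 = 8589934592.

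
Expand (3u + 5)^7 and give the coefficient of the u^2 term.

590625

The general term is C(7,j)·(3u)^j·(5)^(7-j); the u^2 term has j = 2.
C(7,2) = 21.
Coefficient = C(7,2) · 3^2 · 5^5 = 21 · 9 · 3125 = 590625.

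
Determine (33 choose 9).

38567100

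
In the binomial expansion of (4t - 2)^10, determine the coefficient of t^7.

-15728640

The general term is C(10,j)·(4t)^j·(-2)^(10-j); the t^7 term has j = 7.
C(10,7) = 120.
Coefficient = C(10,7) · 4^7 · (-2)^3 = 120 · 16384 · (-8) = -15728640.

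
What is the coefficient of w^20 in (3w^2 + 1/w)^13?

13817466

General term: C(13,j)·(3w^2)^j·(1/w)^(13-j), with w-exponent 2j − 1(13−j) = 3j − 13.
Set 3j − 13 = 20: j = 11.
C(13,11) = 78; 3^11 = 177147; 1^2 = 1.
Coefficient = 78 · 177147 · 1 = 13817466.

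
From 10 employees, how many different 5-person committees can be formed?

This is C(10,5) = 252.

252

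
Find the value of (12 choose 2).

66

C(12,2) = (12·11) / 2! = 132 / 2 = 66.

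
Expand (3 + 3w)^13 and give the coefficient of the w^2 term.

The general term is C(13,j)·(3)^j·(3w)^(13-j); the w^2 term has j = 11.
C(13,11) = 78.
Coefficient = C(13,11) · 3^11 · 3^2 = 78 · 177147 · 9 = 124357194.

124357194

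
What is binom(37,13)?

3562467300

C(37,13) = (37·36·35·34·33·32·31·30·29·28·27·26·25) / 13! = 22183557976419840000 / 6227020800 = 3562467300.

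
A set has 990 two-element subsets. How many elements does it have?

45

n(n−1)/2 = 990 ⇒ n(n−1) = 1980. Since 45·44 = 1980, n = 45.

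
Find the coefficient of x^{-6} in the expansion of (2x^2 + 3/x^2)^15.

General term: C(15,j)·(2x^2)^j·(3/x^2)^(15-j), with x-exponent 2j − 2(15−j) = 4j − 30.
Set 4j − 30 = -6: j = 6.
C(15,6) = 5005; 2^6 = 64; 3^9 = 19683.
Coefficient = 5005 · 64 · 19683 = 6304858560.

6304858560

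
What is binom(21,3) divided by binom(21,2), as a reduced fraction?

19/3

C(n,k+1)/C(n,k) = (n−k)/(k+1) = (21−2)/(2+1) = 19/3.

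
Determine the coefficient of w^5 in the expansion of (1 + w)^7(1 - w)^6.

15

Coefficient of w^5 = Σ_{j} C(7,j)·1^j·C(6,5-j)·(-1)^(5-j) for j from 0 to 5.
= (-6) + 105 + (-420) + 525 + (-210) + 21 = 15.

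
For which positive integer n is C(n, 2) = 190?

20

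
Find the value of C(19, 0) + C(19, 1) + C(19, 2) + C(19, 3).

1160

1 + 19 + 171 + 969 = 1160.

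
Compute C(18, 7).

C(18,7) = (18·17·16·15·14·13·12) / 7! = 160392960 / 5040 = 31824.

31824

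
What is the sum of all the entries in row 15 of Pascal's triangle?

32768

The entries of row 15 sum to 2^15 = 32768.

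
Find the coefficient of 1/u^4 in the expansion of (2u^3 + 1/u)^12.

General term: C(12,j)·(2u^3)^j·(1/u)^(12-j), with u-exponent 3j − 1(12−j) = 4j − 12.
Set 4j − 12 = -4: j = 2.
C(12,2) = 66; 2^2 = 4; 1^10 = 1.
Coefficient = 66 · 4 · 1 = 264.

264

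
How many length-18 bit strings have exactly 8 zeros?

43758

Choose the 8 positions: C(18,8) = 43758.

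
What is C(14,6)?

3003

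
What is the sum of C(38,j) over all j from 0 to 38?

274877906944

The entries of row 38 sum to 2^38 = 274877906944.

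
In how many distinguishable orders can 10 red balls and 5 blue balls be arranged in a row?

3003

Choose positions for the red balls: C(15,10) = 3003.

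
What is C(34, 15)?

1855967520

C(34,15) = (34·33·32·31·30·29·28·27·26·25·24·23·22·21·20) / 15! = 2427001153744527360000 / 1307674368000 = 1855967520.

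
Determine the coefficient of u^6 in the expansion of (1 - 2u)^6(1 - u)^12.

93536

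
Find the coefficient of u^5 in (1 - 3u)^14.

-486486

The general term is C(14,j)·(1)^j·(-3u)^(14-j); the u^5 term has j = 9.
C(14,9) = 2002.
Coefficient = C(14,9) · (-3)^5 = 2002 · (-243) = -486486.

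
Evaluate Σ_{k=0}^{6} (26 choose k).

1 + 26 + 325 + 2600 + 14950 + 65780 + 230230 = 313912.

313912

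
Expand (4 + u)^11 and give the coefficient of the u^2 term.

14417920

The general term is C(11,j)·(4)^j·(u)^(11-j); the u^2 term has j = 9.
C(11,9) = 55.
Coefficient = C(11,9) · 4^9 = 55 · 262144 = 14417920.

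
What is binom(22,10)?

C(22,10) = (22·21·20·19·18·17·16·15·14·13) / 10! = 2346549004800 / 3628800 = 646646.

646646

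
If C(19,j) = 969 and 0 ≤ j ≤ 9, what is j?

C(19,j) increases on 0 ≤ j ≤ 9. C(19,2) = 171 and C(19,3) = 969, so j = 3.

3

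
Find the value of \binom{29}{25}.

C(29,25) = C(29,4) by symmetry.
C(29,4) = (29·28·27·26) / 4! = 570024 / 24 = 23751.

23751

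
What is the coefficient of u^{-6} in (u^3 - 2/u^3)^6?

General term: C(6,j)·(u^3)^j·(-2/u^3)^(6-j), with u-exponent 3j − 3(6−j) = 6j − 18.
Set 6j − 18 = -6: j = 2.
C(6,2) = 15; 1^2 = 1; (-2)^4 = 16.
Coefficient = 15 · 1 · 16 = 240.

240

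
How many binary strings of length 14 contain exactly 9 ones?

2002

Choose the 9 positions: C(14,9) = 2002.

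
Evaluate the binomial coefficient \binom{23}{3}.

1771

C(23,3) = (23·22·21) / 3! = 10626 / 6 = 1771.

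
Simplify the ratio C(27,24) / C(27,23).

C(n,k+1)/C(n,k) = (n−k)/(k+1) = (27−23)/(23+1) = 4/24 = 1/6.

1/6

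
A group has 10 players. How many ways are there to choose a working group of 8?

This is C(10,8) = 45.

45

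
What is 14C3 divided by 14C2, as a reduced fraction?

C(n,k+1)/C(n,k) = (n−k)/(k+1) = (14−2)/(2+1) = 12/3 = 4.

4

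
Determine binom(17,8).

24310

C(17,8) = (17·16·15·14·13·12·11·10) / 8! = 980179200 / 40320 = 24310.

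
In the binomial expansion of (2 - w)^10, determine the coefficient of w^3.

-15360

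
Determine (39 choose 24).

25140840660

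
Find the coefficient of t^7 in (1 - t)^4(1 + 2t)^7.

408

Coefficient of t^7 = Σ_{j} C(4,j)·(-1)^j·C(7,7-j)·2^(7-j) for j from 0 to 4.
= 128 + (-1792) + 4032 + (-2240) + 280 = 408.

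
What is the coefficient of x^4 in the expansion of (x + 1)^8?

70

The general term is C(8,j)·(x)^j·(1)^(8-j); the x^4 term has j = 4.
C(8,4) = 70.
Coefficient = C(8,4) = 70.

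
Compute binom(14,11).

364

C(14,11) = C(14,3) by symmetry.
C(14,3) = (14·13·12) / 3! = 2184 / 6 = 364.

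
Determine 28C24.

20475

C(28,24) = C(28,4) by symmetry.
C(28,4) = (28·27·26·25) / 4! = 491400 / 24 = 20475.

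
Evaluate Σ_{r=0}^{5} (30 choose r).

174437

1 + 30 + 435 + 4060 + 27405 + 142506 = 174437.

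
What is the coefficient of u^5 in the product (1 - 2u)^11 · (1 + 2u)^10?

-1440

Coefficient of u^5 = Σ_{j} C(11,j)·(-2)^j·C(10,5-j)·2^(5-j) for j from 0 to 5.
= 8064 + (-73920) + 211200 + (-237600) + 105600 + (-14784) = -1440.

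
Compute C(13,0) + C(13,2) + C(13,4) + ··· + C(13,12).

4096

Even-k terms of row 13 sum to 2^12 = 4096.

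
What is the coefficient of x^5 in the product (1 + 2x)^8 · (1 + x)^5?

13073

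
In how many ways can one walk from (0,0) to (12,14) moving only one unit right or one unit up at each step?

Each path is a sequence of 26 steps with 12 rights: C(26,12) = 9657700.

9657700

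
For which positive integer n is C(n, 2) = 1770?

60

n(n−1)/2 = 1770 ⇒ n(n−1) = 3540. Since 60·59 = 3540, n = 60.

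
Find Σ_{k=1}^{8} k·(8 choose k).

Since k·C(8,k) = 8·C(7,k−1), the sum is 8·2^7 = 8·128 = 1024.

1024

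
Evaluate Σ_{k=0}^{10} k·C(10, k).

5120

Since k·C(10,k) = 10·C(9,k−1), the sum is 10·2^9 = 10·512 = 5120.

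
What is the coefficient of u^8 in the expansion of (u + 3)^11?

4455

The general term is C(11,j)·(u)^j·(3)^(11-j); the u^8 term has j = 8.
C(11,8) = 165.
Coefficient = C(11,8) · 3^3 = 165 · 27 = 4455.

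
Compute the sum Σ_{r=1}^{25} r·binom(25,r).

419430400

Differentiating (1+x)^25 and setting x=1: Σ r·C(25,r) = 25·2^24 = 419430400.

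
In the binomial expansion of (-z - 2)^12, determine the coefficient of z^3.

112640

The general term is C(12,j)·(-z)^j·(-2)^(12-j); the z^3 term has j = 3.
C(12,3) = 220.
Coefficient = C(12,3) · (-1)^3 · (-2)^9 = 220 · (-1) · (-512) = 112640.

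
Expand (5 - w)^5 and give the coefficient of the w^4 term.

The general term is C(5,j)·(5)^j·(-w)^(5-j); the w^4 term has j = 1.
C(5,1) = 5.
Coefficient = C(5,1) · 5^1 = 5 · 5 = 25.

25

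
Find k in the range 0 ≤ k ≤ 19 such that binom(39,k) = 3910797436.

12

C(39,k) increases on 0 ≤ k ≤ 19. C(39,11) = 1676056044 and C(39,12) = 3910797436, so k = 12.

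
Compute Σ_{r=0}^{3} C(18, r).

1 + 18 + 153 + 816 = 988.

988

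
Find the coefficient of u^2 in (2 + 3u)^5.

720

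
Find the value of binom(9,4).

126

C(9,4) = (9·8·7·6) / 4! = 3024 / 24 = 126.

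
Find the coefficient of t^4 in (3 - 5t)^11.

451068750

The general term is C(11,j)·(3)^j·(-5t)^(11-j); the t^4 term has j = 7.
C(11,7) = 330.
Coefficient = C(11,7) · 3^7 · (-5)^4 = 330 · 2187 · 625 = 451068750.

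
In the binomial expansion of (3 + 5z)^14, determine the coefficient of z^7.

586389375000

The general term is C(14,j)·(3)^j·(5z)^(14-j); the z^7 term has j = 7.
C(14,7) = 3432.
Coefficient = C(14,7) · 3^7 · 5^7 = 3432 · 2187 · 78125 = 586389375000.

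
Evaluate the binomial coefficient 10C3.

120

C(10,3) = (10·9·8) / 3! = 720 / 6 = 120.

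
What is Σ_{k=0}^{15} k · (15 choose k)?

Since k·C(15,k) = 15·C(14,k−1), the sum is 15·2^14 = 15·16384 = 245760.

245760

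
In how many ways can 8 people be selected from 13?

1287

This is C(13,8) = 1287.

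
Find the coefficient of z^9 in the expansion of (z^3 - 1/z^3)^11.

General term: C(11,j)·(z^3)^j·(-1/z^3)^(11-j), with z-exponent 3j − 3(11−j) = 6j − 33.
Set 6j − 33 = 9: j = 7.
C(11,7) = 330; 1^7 = 1; (-1)^4 = 1.
Coefficient = 330 · 1 · 1 = 330.

330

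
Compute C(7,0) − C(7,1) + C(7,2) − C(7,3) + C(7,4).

15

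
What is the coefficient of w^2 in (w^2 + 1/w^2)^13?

General term: C(13,j)·(w^2)^j·(1/w^2)^(13-j), with w-exponent 2j − 2(13−j) = 4j − 26.
Set 4j − 26 = 2: j = 7.
C(13,7) = 1716; 1^7 = 1; 1^6 = 1.
Coefficient = 1716 · 1 · 1 = 1716.

1716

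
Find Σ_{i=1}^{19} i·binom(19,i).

4980736

Since i·C(19,i) = 19·C(18,i−1), the sum is 19·2^18 = 19·262144 = 4980736.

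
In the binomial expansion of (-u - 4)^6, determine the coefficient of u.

6144

The general term is C(6,j)·(-u)^j·(-4)^(6-j); the u^1 term has j = 1.
C(6,1) = 6.
Coefficient = C(6,1) · (-1)^1 · (-4)^5 = 6 · (-1) · (-1024) = 6144.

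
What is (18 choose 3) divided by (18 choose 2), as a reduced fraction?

16/3

C(n,k+1)/C(n,k) = (n−k)/(k+1) = (18−2)/(2+1) = 16/3.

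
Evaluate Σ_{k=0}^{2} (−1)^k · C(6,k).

The partial alternating sum Σ_{k=0}^{2} (−1)^k C(6,k) = (−1)^2 C(5,2) = 10.

10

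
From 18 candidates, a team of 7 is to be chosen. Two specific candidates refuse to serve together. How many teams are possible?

All 7-subsets: C(18,7) = 31824. Those containing both fixed elements: C(16,5) = 4368.
31824 − 4368 = 27456.

27456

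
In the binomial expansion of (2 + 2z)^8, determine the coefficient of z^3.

The general term is C(8,j)·(2)^j·(2z)^(8-j); the z^3 term has j = 5.
C(8,5) = 56.
Coefficient = C(8,5) · 2^5 · 2^3 = 56 · 32 · 8 = 14336.

14336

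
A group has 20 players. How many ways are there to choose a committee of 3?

1140

This is C(20,3) = 1140.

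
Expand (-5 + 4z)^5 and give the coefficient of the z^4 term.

The general term is C(5,j)·(-5)^j·(4z)^(5-j); the z^4 term has j = 1.
C(5,1) = 5.
Coefficient = C(5,1) · (-5)^1 · 4^4 = 5 · (-5) · 256 = -6400.

-6400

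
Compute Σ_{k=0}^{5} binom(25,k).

1 + 25 + 300 + 2300 + 12650 + 53130 = 68406.

68406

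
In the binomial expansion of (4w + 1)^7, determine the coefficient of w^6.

The general term is C(7,j)·(4w)^j·(1)^(7-j); the w^6 term has j = 6.
C(7,6) = 7.
Coefficient = C(7,6) · 4^6 = 7 · 4096 = 28672.

28672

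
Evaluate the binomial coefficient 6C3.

C(6,3) = (6·5·4) / 3! = 120 / 6 = 20.

20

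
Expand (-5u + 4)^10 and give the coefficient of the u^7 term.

-600000000

The general term is C(10,j)·(-5u)^j·(4)^(10-j); the u^7 term has j = 7.
C(10,7) = 120.
Coefficient = C(10,7) · (-5)^7 · 4^3 = 120 · (-78125) · 64 = -600000000.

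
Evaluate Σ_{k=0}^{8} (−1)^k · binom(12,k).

165

The partial alternating sum Σ_{k=0}^{8} (−1)^k C(12,k) = (−1)^8 C(11,8) = 165.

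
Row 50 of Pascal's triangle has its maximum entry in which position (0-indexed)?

25

C(50,i) is maximized at i = 50/2 = 25.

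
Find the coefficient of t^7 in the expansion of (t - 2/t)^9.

General term: C(9,j)·(t)^j·(-2/t)^(9-j), with t-exponent 1j − 1(9−j) = 2j − 9.
Set 2j − 9 = 7: j = 8.
C(9,8) = 9; 1^8 = 1; (-2)^1 = -2.
Coefficient = 9 · 1 · (-2) = -18.

-18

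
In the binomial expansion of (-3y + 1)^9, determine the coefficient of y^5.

-30618

The general term is C(9,j)·(-3y)^j·(1)^(9-j); the y^5 term has j = 5.
C(9,5) = 126.
Coefficient = C(9,5) · (-3)^5 = 126 · (-243) = -30618.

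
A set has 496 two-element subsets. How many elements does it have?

32

n(n−1)/2 = 496 ⇒ n(n−1) = 992. Since 32·31 = 992, n = 32.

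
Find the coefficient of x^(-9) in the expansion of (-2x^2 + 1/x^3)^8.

-448

General term: C(8,j)·(-2x^2)^j·(1/x^3)^(8-j), with x-exponent 2j − 3(8−j) = 5j − 24.
Set 5j − 24 = -9: j = 3.
C(8,3) = 56; (-2)^3 = -8; 1^5 = 1.
Coefficient = 56 · (-8) · 1 = -448.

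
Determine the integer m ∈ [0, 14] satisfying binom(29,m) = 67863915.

13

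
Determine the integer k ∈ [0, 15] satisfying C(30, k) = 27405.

C(30,k) increases on 0 ≤ k ≤ 15. C(30,3) = 4060 and C(30,4) = 27405, so k = 4.

4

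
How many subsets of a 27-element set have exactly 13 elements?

Choose the 13 positions: C(27,13) = 20058300.

20058300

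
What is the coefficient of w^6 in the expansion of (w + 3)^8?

The general term is C(8,j)·(w)^j·(3)^(8-j); the w^6 term has j = 6.
C(8,6) = 28.
Coefficient = C(8,6) · 3^2 = 28 · 9 = 252.

252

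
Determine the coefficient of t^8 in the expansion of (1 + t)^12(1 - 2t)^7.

Coefficient of t^8 = Σ_{j} C(12,j)·1^j·C(7,8-j)·(-2)^(8-j) for j from 1 to 8.
= (-1536) + 29568 + (-147840) + 277200 + (-221760) + 77616 + (-11088) + 495 = 2655.

2655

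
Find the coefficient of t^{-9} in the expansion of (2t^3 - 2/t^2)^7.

896

General term: C(7,j)·(2t^3)^j·(-2/t^2)^(7-j), with t-exponent 3j − 2(7−j) = 5j − 14.
Set 5j − 14 = -9: j = 1.
C(7,1) = 7; 2^1 = 2; (-2)^6 = 64.
Coefficient = 7 · 2 · 64 = 896.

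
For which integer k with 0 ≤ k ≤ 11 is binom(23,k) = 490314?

C(23,k) increases on 0 ≤ k ≤ 11. C(23,7) = 245157 and C(23,8) = 490314, so k = 8.

8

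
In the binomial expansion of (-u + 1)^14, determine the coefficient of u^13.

-14

The general term is C(14,j)·(-u)^j·(1)^(14-j); the u^13 term has j = 13.
C(14,13) = 14.
Coefficient = C(14,13) · (-1)^13 = 14 · (-1) = -14.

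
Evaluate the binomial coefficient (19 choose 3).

969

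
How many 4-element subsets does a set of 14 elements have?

C(14,4) = (14·13·12·11) / 4! = 24024 / 24 = 1001.

1001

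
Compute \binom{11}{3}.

165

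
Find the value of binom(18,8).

C(18,8) = (18·17·16·15·14·13·12·11) / 8! = 1764322560 / 40320 = 43758.

43758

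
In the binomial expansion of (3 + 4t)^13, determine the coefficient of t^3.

The general term is C(13,j)·(3)^j·(4t)^(13-j); the t^3 term has j = 10.
C(13,10) = 286.
Coefficient = C(13,10) · 3^10 · 4^3 = 286 · 59049 · 64 = 1080832896.

1080832896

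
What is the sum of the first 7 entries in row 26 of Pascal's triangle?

1 + 26 + 325 + 2600 + 14950 + 65780 + 230230 = 313912.

313912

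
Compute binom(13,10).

C(13,10) = C(13,3) by symmetry.
C(13,3) = (13·12·11) / 3! = 1716 / 6 = 286.

286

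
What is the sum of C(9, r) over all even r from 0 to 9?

Half of (1+1)^9 + (1−1)^9 gives the even-index sum: 2^8 = 256.

256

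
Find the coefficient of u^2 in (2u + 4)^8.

The general term is C(8,j)·(2u)^j·(4)^(8-j); the u^2 term has j = 2.
C(8,2) = 28.
Coefficient = C(8,2) · 2^2 · 4^6 = 28 · 4 · 4096 = 458752.

458752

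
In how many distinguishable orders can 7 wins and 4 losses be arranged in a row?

330

Choose positions for the wins: C(11,7) = 330.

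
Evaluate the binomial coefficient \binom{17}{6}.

C(17,6) = (17·16·15·14·13·12) / 6! = 8910720 / 720 = 12376.

12376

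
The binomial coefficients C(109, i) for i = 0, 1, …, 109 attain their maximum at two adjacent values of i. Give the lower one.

54

For odd n = 109, C(109,i) peaks at i = (n−1)/2 and (n+1)/2; the lower is 54.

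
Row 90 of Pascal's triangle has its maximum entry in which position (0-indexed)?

C(90,j) is maximized at j = 90/2 = 45.

45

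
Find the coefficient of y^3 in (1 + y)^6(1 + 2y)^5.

490

Coefficient of y^3 = Σ_{j} C(6,j)·1^j·C(5,3-j)·2^(3-j) for j from 0 to 3.
= 80 + 240 + 150 + 20 = 490.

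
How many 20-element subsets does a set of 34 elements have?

C(34,20) = C(34,14) by symmetry.
C(34,14) = (34·33·32·31·30·29·28·27·26·25·24·23·22·21) / 14! = 121350057687226368000 / 87178291200 = 1391975640.

1391975640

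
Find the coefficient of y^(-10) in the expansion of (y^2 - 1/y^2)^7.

General term: C(7,j)·(y^2)^j·(-1/y^2)^(7-j), with y-exponent 2j − 2(7−j) = 4j − 14.
Set 4j − 14 = -10: j = 1.
C(7,1) = 7; 1^1 = 1; (-1)^6 = 1.
Coefficient = 7 · 1 · 1 = 7.

7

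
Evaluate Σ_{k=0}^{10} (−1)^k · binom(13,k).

The partial alternating sum Σ_{k=0}^{10} (−1)^k C(13,k) = (−1)^10 C(12,10) = 66.

66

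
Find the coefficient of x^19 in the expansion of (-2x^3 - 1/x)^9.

-4608

General term: C(9,j)·(-2x^3)^j·(-1/x)^(9-j), with x-exponent 3j − 1(9−j) = 4j − 9.
Set 4j − 9 = 19: j = 7.
C(9,7) = 36; (-2)^7 = -128; (-1)^2 = 1.
Coefficient = 36 · (-128) · 1 = -4608.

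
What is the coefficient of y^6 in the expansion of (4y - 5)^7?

-143360

The general term is C(7,j)·(4y)^j·(-5)^(7-j); the y^6 term has j = 6.
C(7,6) = 7.
Coefficient = C(7,6) · 4^6 · (-5)^1 = 7 · 4096 · (-5) = -143360.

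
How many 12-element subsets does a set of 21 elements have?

293930

C(21,12) = C(21,9) by symmetry.
C(21,9) = (21·20·19·18·17·16·15·14·13) / 9! = 106661318400 / 362880 = 293930.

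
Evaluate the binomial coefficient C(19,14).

11628

C(19,14) = C(19,5) by symmetry.
C(19,5) = (19·18·17·16·15) / 5! = 1395360 / 120 = 11628.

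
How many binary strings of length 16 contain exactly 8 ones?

12870

Choose the 8 positions: C(16,8) = 12870.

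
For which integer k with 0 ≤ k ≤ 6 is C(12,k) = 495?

4

C(12,k) increases on 0 ≤ k ≤ 6. C(12,3) = 220 and C(12,4) = 495, so k = 4.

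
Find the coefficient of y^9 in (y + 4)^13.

The general term is C(13,j)·(y)^j·(4)^(13-j); the y^9 term has j = 9.
C(13,9) = 715.
Coefficient = C(13,9) · 4^4 = 715 · 256 = 183040.

183040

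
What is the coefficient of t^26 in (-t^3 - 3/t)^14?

81081

General term: C(14,j)·(-t^3)^j·(-3/t)^(14-j), with t-exponent 3j − 1(14−j) = 4j − 14.
Set 4j − 14 = 26: j = 10.
C(14,10) = 1001; (-1)^10 = 1; (-3)^4 = 81.
Coefficient = 1001 · 1 · 81 = 81081.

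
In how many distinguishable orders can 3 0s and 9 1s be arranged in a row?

Choose positions for the 0s: C(12,3) = 220.

220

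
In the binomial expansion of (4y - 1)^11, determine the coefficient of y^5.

The general term is C(11,j)·(4y)^j·(-1)^(11-j); the y^5 term has j = 5.
C(11,5) = 462.
Coefficient = C(11,5) · 4^5 = 462 · 1024 = 473088.

473088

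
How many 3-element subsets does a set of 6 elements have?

20

C(6,3) = (6·5·4) / 3! = 120 / 6 = 20.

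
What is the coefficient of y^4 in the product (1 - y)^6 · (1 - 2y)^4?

Coefficient of y^4 = Σ_{j} C(6,j)·(-1)^j·C(4,4-j)·(-2)^(4-j) for j from 0 to 4.
= 16 + 192 + 360 + 160 + 15 = 743.

743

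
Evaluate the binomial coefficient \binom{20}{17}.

C(20,17) = C(20,3) by symmetry.
C(20,3) = (20·19·18) / 3! = 6840 / 6 = 1140.

1140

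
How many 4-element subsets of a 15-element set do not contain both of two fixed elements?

All 4-subsets: C(15,4) = 1365. Those containing both fixed elements: C(13,2) = 78.
1365 − 78 = 1287.

1287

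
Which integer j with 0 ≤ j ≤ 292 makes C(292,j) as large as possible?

146

C(292,j) is maximized at j = 292/2 = 146.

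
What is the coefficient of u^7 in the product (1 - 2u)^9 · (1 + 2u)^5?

Coefficient of u^7 = Σ_{j} C(9,j)·(-2)^j·C(5,7-j)·2^(7-j) for j from 2 to 7.
= 4608 + (-53760) + 161280 + (-161280) + 53760 + (-4608) = 0.

0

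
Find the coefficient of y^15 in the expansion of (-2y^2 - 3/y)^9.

-6912

General term: C(9,j)·(-2y^2)^j·(-3/y)^(9-j), with y-exponent 2j − 1(9−j) = 3j − 9.
Set 3j − 9 = 15: j = 8.
C(9,8) = 9; (-2)^8 = 256; (-3)^1 = -3.
Coefficient = 9 · 256 · (-3) = -6912.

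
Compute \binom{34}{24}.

131128140

C(34,24) = C(34,10) by symmetry.
C(34,10) = (34·33·32·31·30·29·28·27·26·25) / 10! = 475837794432000 / 3628800 = 131128140.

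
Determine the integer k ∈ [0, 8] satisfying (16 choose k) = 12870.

8

C(16,k) increases on 0 ≤ k ≤ 8. C(16,7) = 11440 and C(16,8) = 12870, so k = 8.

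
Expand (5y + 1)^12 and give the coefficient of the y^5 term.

The general term is C(12,j)·(5y)^j·(1)^(12-j); the y^5 term has j = 5.
C(12,5) = 792.
Coefficient = C(12,5) · 5^5 = 792 · 3125 = 2475000.

2475000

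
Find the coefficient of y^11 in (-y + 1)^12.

The general term is C(12,j)·(-y)^j·(1)^(12-j); the y^11 term has j = 11.
C(12,11) = 12.
Coefficient = C(12,11) · (-1)^11 = 12 · (-1) = -12.

-12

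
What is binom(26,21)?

C(26,21) = C(26,5) by symmetry.
C(26,5) = (26·25·24·23·22) / 5! = 7893600 / 120 = 65780.

65780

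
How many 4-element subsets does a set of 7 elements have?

C(7,4) = C(7,3) by symmetry.
C(7,3) = (7·6·5) / 3! = 210 / 6 = 35.

35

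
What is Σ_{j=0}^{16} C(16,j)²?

Σ C(16,j)² is the coefficient of x^16 in (1+x)^16(1+x)^16 = (1+x)^32, i.e. C(32,16) = 601080390.

601080390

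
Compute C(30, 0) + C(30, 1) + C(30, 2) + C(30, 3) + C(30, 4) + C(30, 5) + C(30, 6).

768212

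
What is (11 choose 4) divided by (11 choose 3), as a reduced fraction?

C(n,k+1)/C(n,k) = (n−k)/(k+1) = (11−3)/(3+1) = 8/4 = 2.

2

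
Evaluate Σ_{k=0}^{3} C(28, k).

3683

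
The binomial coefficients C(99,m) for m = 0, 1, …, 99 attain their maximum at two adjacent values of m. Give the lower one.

For odd n = 99, C(99,m) peaks at m = (n−1)/2 and (n+1)/2; the lower is 49.

49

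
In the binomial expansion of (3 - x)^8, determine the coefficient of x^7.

-24

The general term is C(8,j)·(3)^j·(-x)^(8-j); the x^7 term has j = 1.
C(8,1) = 8.
Coefficient = C(8,1) · 3^1 · (-1)^7 = 8 · 3 · (-1) = -24.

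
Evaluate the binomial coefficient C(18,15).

816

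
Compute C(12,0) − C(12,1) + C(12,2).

55

The partial alternating sum Σ_{k=0}^{2} (−1)^k C(12,k) = (−1)^2 C(11,2) = 55.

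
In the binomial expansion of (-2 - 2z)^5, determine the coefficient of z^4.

The general term is C(5,j)·(-2)^j·(-2z)^(5-j); the z^4 term has j = 1.
C(5,1) = 5.
Coefficient = C(5,1) · (-2)^1 · (-2)^4 = 5 · (-2) · 16 = -160.

-160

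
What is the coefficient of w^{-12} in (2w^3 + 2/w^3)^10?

122880

General term: C(10,j)·(2w^3)^j·(2/w^3)^(10-j), with w-exponent 3j − 3(10−j) = 6j − 30.
Set 6j − 30 = -12: j = 3.
C(10,3) = 120; 2^3 = 8; 2^7 = 128.
Coefficient = 120 · 8 · 128 = 122880.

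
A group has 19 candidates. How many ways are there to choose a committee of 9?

92378

This is C(19,9) = 92378.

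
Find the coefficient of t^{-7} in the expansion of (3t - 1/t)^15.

-110565

General term: C(15,j)·(3t)^j·(-1/t)^(15-j), with t-exponent 1j − 1(15−j) = 2j − 15.
Set 2j − 15 = -7: j = 4.
C(15,4) = 1365; 3^4 = 81; (-1)^11 = -1.
Coefficient = 1365 · 81 · (-1) = -110565.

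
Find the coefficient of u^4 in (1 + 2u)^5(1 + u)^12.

Coefficient of u^4 = Σ_{j} C(5,j)·2^j·C(12,4-j)·1^(4-j) for j from 0 to 4.
= 495 + 2200 + 2640 + 960 + 80 = 6375.

6375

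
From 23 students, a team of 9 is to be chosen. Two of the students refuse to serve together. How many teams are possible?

All 9-subsets: C(23,9) = 817190. Those containing both fixed elements: C(21,7) = 116280.
817190 − 116280 = 700910.

700910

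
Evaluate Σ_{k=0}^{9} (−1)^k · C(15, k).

The partial alternating sum Σ_{k=0}^{9} (−1)^k C(15,k) = (−1)^9 C(14,9) = -2002.

-2002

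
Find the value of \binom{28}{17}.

C(28,17) = C(28,11) by symmetry.
C(28,11) = (28·27·26·25·24·23·22·21·20·19·18) / 11! = 857180548224000 / 39916800 = 21474180.

21474180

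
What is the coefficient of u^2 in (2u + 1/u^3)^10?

11520

General term: C(10,j)·(2u)^j·(1/u^3)^(10-j), with u-exponent 1j − 3(10−j) = 4j − 30.
Set 4j − 30 = 2: j = 8.
C(10,8) = 45; 2^8 = 256; 1^2 = 1.
Coefficient = 45 · 256 · 1 = 11520.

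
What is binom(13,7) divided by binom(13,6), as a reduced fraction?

C(n,k+1)/C(n,k) = (n−k)/(k+1) = (13−6)/(6+1) = 7/7 = 1.

1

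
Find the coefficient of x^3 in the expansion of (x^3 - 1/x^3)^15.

-6435

General term: C(15,j)·(x^3)^j·(-1/x^3)^(15-j), with x-exponent 3j − 3(15−j) = 6j − 45.
Set 6j − 45 = 3: j = 8.
C(15,8) = 6435; 1^8 = 1; (-1)^7 = -1.
Coefficient = 6435 · 1 · (-1) = -6435.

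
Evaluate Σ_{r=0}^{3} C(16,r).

1 + 16 + 120 + 560 = 697.

697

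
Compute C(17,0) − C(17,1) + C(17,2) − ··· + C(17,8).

12870

The partial alternating sum Σ_{k=0}^{8} (−1)^k C(17,k) = (−1)^8 C(16,8) = 12870.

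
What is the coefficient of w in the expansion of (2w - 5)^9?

7031250

The general term is C(9,j)·(2w)^j·(-5)^(9-j); the w^1 term has j = 1.
C(9,1) = 9.
Coefficient = C(9,1) · 2^1 · (-5)^8 = 9 · 2 · 390625 = 7031250.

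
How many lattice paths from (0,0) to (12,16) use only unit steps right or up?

30421755

Each path is a sequence of 28 steps with 12 rights: C(28,12) = 30421755.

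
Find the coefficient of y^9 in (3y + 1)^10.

196830

The general term is C(10,j)·(3y)^j·(1)^(10-j); the y^9 term has j = 9.
C(10,9) = 10.
Coefficient = C(10,9) · 3^9 = 10 · 19683 = 196830.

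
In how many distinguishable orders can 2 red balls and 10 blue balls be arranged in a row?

66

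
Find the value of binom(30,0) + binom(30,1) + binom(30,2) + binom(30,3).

1 + 30 + 435 + 4060 = 4526.

4526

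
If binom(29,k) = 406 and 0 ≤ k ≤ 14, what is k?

C(29,k) increases on 0 ≤ k ≤ 14. C(29,1) = 29 and C(29,2) = 406, so k = 2.

2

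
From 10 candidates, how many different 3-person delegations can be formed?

120

This is C(10,3) = 120.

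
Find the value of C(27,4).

17550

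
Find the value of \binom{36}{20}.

C(36,20) = C(36,16) by symmetry.
C(36,16) = (36·35·34·33·32·31·30·29·28·27·26·25·24·23·22·21) / 16! = 152901072685905223680000 / 20922789888000 = 7307872110.

7307872110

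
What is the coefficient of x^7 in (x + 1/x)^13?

General term: C(13,j)·(x)^j·(1/x)^(13-j), with x-exponent 1j − 1(13−j) = 2j − 13.
Set 2j − 13 = 7: j = 10.
C(13,10) = 286; 1^10 = 1; 1^3 = 1.
Coefficient = 286 · 1 · 1 = 286.

286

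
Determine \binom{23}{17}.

C(23,17) = C(23,6) by symmetry.
C(23,6) = (23·22·21·20·19·18) / 6! = 72681840 / 720 = 100947.

100947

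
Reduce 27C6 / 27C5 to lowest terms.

11/3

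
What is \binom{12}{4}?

C(12,4) = (12·11·10·9) / 4! = 11880 / 24 = 495.

495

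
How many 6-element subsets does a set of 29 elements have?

C(29,6) = (29·28·27·26·25·24) / 6! = 342014400 / 720 = 475020.

475020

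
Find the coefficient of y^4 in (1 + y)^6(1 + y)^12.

3060

(1 + y)^6(1 + y)^12 = (1 + y)^18, so the coefficient of y^4 is C(18,4)·1^4 = 3060·1 = 3060.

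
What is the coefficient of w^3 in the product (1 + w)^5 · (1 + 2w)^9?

Coefficient of w^3 = Σ_{j} C(5,j)·1^j·C(9,3-j)·2^(3-j) for j from 0 to 3.
= 672 + 720 + 180 + 10 = 1582.

1582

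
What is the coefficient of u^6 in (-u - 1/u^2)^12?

General term: C(12,j)·(-u)^j·(-1/u^2)^(12-j), with u-exponent 1j − 2(12−j) = 3j − 24.
Set 3j − 24 = 6: j = 10.
C(12,10) = 66; (-1)^10 = 1; (-1)^2 = 1.
Coefficient = 66 · 1 · 1 = 66.

66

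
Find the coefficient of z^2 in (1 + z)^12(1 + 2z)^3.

Coefficient of z^2 = Σ_{j} C(12,j)·1^j·C(3,2-j)·2^(2-j) for j from 0 to 2.
= 12 + 72 + 66 = 150.

150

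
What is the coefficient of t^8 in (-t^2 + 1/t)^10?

210

General term: C(10,j)·(-t^2)^j·(1/t)^(10-j), with t-exponent 2j − 1(10−j) = 3j − 10.
Set 3j − 10 = 8: j = 6.
C(10,6) = 210; (-1)^6 = 1; 1^4 = 1.
Coefficient = 210 · 1 · 1 = 210.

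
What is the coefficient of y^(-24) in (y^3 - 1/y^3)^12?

66

General term: C(12,j)·(y^3)^j·(-1/y^3)^(12-j), with y-exponent 3j − 3(12−j) = 6j − 36.
Set 6j − 36 = -24: j = 2.
C(12,2) = 66; 1^2 = 1; (-1)^10 = 1.
Coefficient = 66 · 1 · 1 = 66.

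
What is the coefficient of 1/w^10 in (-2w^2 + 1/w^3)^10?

3360

General term: C(10,j)·(-2w^2)^j·(1/w^3)^(10-j), with w-exponent 2j − 3(10−j) = 5j − 30.
Set 5j − 30 = -10: j = 4.
C(10,4) = 210; (-2)^4 = 16; 1^6 = 1.
Coefficient = 210 · 16 · 1 = 3360.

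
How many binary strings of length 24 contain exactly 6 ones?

134596

Choose the 6 positions: C(24,6) = 134596.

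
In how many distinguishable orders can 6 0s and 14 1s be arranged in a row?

Choose positions for the 0s: C(20,6) = 38760.

38760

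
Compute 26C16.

5311735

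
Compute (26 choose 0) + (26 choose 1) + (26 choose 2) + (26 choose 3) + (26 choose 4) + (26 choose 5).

83682

1 + 26 + 325 + 2600 + 14950 + 65780 = 83682.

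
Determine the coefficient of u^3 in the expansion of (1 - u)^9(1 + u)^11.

-18

Coefficient of u^3 = Σ_{j} C(9,j)·(-1)^j·C(11,3-j)·1^(3-j) for j from 0 to 3.
= 165 + (-495) + 396 + (-84) = -18.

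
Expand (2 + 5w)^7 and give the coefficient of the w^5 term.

262500

The general term is C(7,j)·(2)^j·(5w)^(7-j); the w^5 term has j = 2.
C(7,2) = 21.
Coefficient = C(7,2) · 2^2 · 5^5 = 21 · 4 · 3125 = 262500.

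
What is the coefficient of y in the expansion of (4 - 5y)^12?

The general term is C(12,j)·(4)^j·(-5y)^(12-j); the y^1 term has j = 11.
C(12,11) = 12.
Coefficient = C(12,11) · 4^11 · (-5)^1 = 12 · 4194304 · (-5) = -251658240.

-251658240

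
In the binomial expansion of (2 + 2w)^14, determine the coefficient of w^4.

16400384

The general term is C(14,j)·(2)^j·(2w)^(14-j); the w^4 term has j = 10.
C(14,10) = 1001.
Coefficient = C(14,10) · 2^10 · 2^4 = 1001 · 1024 · 16 = 16400384.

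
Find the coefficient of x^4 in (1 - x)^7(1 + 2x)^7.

Coefficient of x^4 = Σ_{j} C(7,j)·(-1)^j·C(7,4-j)·2^(4-j) for j from 0 to 4.
= 560 + (-1960) + 1764 + (-490) + 35 = -91.

-91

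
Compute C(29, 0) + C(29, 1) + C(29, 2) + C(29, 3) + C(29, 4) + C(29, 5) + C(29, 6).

1 + 29 + 406 + 3654 + 23751 + 118755 + 475020 = 621616.

621616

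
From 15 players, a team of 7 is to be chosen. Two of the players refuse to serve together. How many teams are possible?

All 7-subsets: C(15,7) = 6435. Those containing both fixed elements: C(13,5) = 1287.
6435 − 1287 = 5148.

5148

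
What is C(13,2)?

C(13,2) = (13·12) / 2! = 156 / 2 = 78.

78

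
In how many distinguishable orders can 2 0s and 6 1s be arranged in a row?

28

Choose positions for the 0s: C(8,2) = 28.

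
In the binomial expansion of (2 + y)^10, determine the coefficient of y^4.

13440

The general term is C(10,j)·(2)^j·(y)^(10-j); the y^4 term has j = 6.
C(10,6) = 210.
Coefficient = C(10,6) · 2^6 = 210 · 64 = 13440.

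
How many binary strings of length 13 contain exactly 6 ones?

Choose the 6 positions: C(13,6) = 1716.

1716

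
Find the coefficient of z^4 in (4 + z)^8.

17920

The general term is C(8,j)·(4)^j·(z)^(8-j); the z^4 term has j = 4.
C(8,4) = 70.
Coefficient = C(8,4) · 4^4 = 70 · 256 = 17920.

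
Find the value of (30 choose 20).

30045015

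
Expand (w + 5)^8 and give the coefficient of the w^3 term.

The general term is C(8,j)·(w)^j·(5)^(8-j); the w^3 term has j = 3.
C(8,3) = 56.
Coefficient = C(8,3) · 5^5 = 56 · 3125 = 175000.

175000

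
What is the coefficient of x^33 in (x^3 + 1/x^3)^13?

General term: C(13,j)·(x^3)^j·(1/x^3)^(13-j), with x-exponent 3j − 3(13−j) = 6j − 39.
Set 6j − 39 = 33: j = 12.
C(13,12) = 13; 1^12 = 1; 1^1 = 1.
Coefficient = 13 · 1 · 1 = 13.

13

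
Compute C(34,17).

2333606220

C(34,17) = (34·33·32·31·30·29·28·27·26·25·24·23·22·21·20·19·18) / 17! = 830034394580628357120000 / 355687428096000 = 2333606220.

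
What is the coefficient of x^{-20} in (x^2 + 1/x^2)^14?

General term: C(14,j)·(x^2)^j·(1/x^2)^(14-j), with x-exponent 2j − 2(14−j) = 4j − 28.
Set 4j − 28 = -20: j = 2.
C(14,2) = 91; 1^2 = 1; 1^12 = 1.
Coefficient = 91 · 1 · 1 = 91.

91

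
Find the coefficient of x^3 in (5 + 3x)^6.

67500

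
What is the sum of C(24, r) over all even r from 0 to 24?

8388608

Half of (1+1)^24 + (1−1)^24 gives the even-index sum: 2^23 = 8388608.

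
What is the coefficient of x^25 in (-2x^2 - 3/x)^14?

344064

General term: C(14,j)·(-2x^2)^j·(-3/x)^(14-j), with x-exponent 2j − 1(14−j) = 3j − 14.
Set 3j − 14 = 25: j = 13.
C(14,13) = 14; (-2)^13 = -8192; (-3)^1 = -3.
Coefficient = 14 · (-8192) · (-3) = 344064.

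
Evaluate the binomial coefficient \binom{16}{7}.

C(16,7) = (16·15·14·13·12·11·10) / 7! = 57657600 / 5040 = 11440.

11440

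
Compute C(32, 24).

C(32,24) = C(32,8) by symmetry.
C(32,8) = (32·31·30·29·28·27·26·25) / 8! = 424097856000 / 40320 = 10518300.

10518300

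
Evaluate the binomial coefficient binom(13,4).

715

C(13,4) = (13·12·11·10) / 4! = 17160 / 24 = 715.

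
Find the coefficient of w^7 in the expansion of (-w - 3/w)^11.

-495

General term: C(11,j)·(-w)^j·(-3/w)^(11-j), with w-exponent 1j − 1(11−j) = 2j − 11.
Set 2j − 11 = 7: j = 9.
C(11,9) = 55; (-1)^9 = -1; (-3)^2 = 9.
Coefficient = 55 · (-1) · 9 = -495.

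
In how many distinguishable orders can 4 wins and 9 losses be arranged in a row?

Choose positions for the wins: C(13,4) = 715.

715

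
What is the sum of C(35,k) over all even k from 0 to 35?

Half of (1+1)^35 + (1−1)^35 gives the even-index sum: 2^34 = 17179869184.

17179869184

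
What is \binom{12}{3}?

C(12,3) = (12·11·10) / 3! = 1320 / 6 = 220.

220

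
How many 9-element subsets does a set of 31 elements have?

20160075

C(31,9) = (31·30·29·28·27·26·25·24·23) / 9! = 7315688016000 / 362880 = 20160075.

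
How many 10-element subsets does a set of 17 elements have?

C(17,10) = C(17,7) by symmetry.
C(17,7) = (17·16·15·14·13·12·11) / 7! = 98017920 / 5040 = 19448.

19448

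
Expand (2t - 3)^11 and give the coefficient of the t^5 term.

The general term is C(11,j)·(2t)^j·(-3)^(11-j); the t^5 term has j = 5.
C(11,5) = 462.
Coefficient = C(11,5) · 2^5 · (-3)^6 = 462 · 32 · 729 = 10777536.

10777536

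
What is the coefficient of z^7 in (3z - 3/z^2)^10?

-590490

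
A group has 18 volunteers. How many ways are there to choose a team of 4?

3060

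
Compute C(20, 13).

77520

C(20,13) = C(20,7) by symmetry.
C(20,7) = (20·19·18·17·16·15·14) / 7! = 390700800 / 5040 = 77520.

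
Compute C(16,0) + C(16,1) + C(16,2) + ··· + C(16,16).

65536

Setting x = 1 in (1+x)^16 gives Σ C(16,i) = 2^16 = 65536.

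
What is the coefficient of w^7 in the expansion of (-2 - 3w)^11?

-11547360

The general term is C(11,j)·(-2)^j·(-3w)^(11-j); the w^7 term has j = 4.
C(11,4) = 330.
Coefficient = C(11,4) · (-2)^4 · (-3)^7 = 330 · 16 · (-2187) = -11547360.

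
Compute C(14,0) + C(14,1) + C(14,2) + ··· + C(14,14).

16384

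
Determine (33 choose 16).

C(33,16) = (33·32·31·30·29·28·27·26·25·24·23·22·21·20·19·18) / 16! = 24412776311194951680000 / 20922789888000 = 1166803110.

1166803110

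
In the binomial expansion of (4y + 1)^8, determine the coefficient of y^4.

17920

The general term is C(8,j)·(4y)^j·(1)^(8-j); the y^4 term has j = 4.
C(8,4) = 70.
Coefficient = C(8,4) · 4^4 = 70 · 256 = 17920.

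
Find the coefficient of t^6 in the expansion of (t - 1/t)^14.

1001

General term: C(14,j)·(t)^j·(-1/t)^(14-j), with t-exponent 1j − 1(14−j) = 2j − 14.
Set 2j − 14 = 6: j = 10.
C(14,10) = 1001; 1^10 = 1; (-1)^4 = 1.
Coefficient = 1001 · 1 · 1 = 1001.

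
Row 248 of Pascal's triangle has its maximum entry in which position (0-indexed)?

124

C(248,i) is maximized at i = 248/2 = 124.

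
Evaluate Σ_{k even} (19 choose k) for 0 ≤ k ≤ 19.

262144

Half of (1+1)^19 + (1−1)^19 gives the even-index sum: 2^18 = 262144.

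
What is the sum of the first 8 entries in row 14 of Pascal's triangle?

1 + 14 + 91 + 364 + 1001 + 2002 + 3003 + 3432 = 9908.

9908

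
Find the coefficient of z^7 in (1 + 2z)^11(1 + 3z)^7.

Coefficient of z^7 = Σ_{j} C(11,j)·2^j·C(7,7-j)·3^(7-j) for j from 0 to 7.
= 2187 + 112266 + 1122660 + 3742200 + 4989600 + 2794176 + 620928 + 42240 = 13426257.

13426257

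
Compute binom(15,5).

C(15,5) = (15·14·13·12·11) / 5! = 360360 / 120 = 3003.

3003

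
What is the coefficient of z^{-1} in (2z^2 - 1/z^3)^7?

-560

General term: C(7,j)·(2z^2)^j·(-1/z^3)^(7-j), with z-exponent 2j − 3(7−j) = 5j − 21.
Set 5j − 21 = -1: j = 4.
C(7,4) = 35; 2^4 = 16; (-1)^3 = -1.
Coefficient = 35 · 16 · (-1) = -560.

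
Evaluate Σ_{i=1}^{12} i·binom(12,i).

24576

Since i·C(12,i) = 12·C(11,i−1), the sum is 12·2^11 = 12·2048 = 24576.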